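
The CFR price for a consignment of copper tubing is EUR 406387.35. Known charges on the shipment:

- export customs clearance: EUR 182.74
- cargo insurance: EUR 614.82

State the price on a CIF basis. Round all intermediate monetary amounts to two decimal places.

CIF price: EUR 407002.17

Not relevant to the conversion: export clearance — on the seller under both CFR and CIF; already in the CFR price and stays in the CIF price.
From CFR to CIF, the seller additionally bears: insurance.
CIF price = 406387.35 + 614.82 = 407002.17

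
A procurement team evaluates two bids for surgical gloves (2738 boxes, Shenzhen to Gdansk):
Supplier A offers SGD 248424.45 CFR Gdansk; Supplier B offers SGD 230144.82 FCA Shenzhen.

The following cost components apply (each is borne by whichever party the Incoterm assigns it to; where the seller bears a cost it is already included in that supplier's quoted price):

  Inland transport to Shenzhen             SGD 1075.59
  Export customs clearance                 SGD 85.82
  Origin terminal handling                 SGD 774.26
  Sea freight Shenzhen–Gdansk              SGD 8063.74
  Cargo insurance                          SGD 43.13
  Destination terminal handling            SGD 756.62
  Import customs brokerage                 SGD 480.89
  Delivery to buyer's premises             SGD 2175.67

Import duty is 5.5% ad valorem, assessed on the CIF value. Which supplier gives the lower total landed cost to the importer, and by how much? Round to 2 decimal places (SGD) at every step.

Supplier A (CFR):
CIF value = CFR price + insurance = 248424.45 + 43.13 = 248467.58
Import duty = 248467.58 × 5.5% = 13665.72
Buyer bears (A): 43.13 + 756.62 + 480.89 + 2175.67 = 3456.31
Landed cost (A) = invoice 248424.45 + 3456.31 + duty 13665.72 = 265546.48
Supplier B (FCA):
CIF value = FCA price + origin terminal + freight + insurance = 230144.82 + 774.26 + 8063.74 + 43.13 = 239025.95
Import duty = 239025.95 × 5.5% = 13146.43
Buyer bears (B): 774.26 + 8063.74 + 43.13 + 756.62 + 480.89 + 2175.67 = 12294.31
Landed cost (B) = invoice 230144.82 + 12294.31 + duty 13146.43 = 255585.56
Difference = |265546.48 − 255585.56| = 9960.92

Supplier B is cheaper by SGD 9960.92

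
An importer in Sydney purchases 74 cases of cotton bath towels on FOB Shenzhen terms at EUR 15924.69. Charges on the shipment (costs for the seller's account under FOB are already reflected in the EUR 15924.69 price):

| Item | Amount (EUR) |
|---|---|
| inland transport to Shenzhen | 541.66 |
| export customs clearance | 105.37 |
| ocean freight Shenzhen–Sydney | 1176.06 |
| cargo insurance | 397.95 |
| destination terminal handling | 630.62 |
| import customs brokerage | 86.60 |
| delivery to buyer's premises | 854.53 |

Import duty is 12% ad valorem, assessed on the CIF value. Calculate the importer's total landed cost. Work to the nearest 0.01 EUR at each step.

Total landed cost: EUR 21170.29

FOB: the seller bears costs until goods are on board at the origin port; the buyer bears freight, insurance and all costs thereafter.
Already in the invoice (seller's account under FOB): inland to port, export clearance — exclude.
CIF value = FOB price + freight + insurance = 15924.69 + 1176.06 + 397.95 = 17498.70
Import duty = 17498.70 × 12% = 2099.84
Buyer bears: freight 1176.06 + insurance 397.95 + destination terminal 630.62 + brokerage 86.60 + delivery 854.53 + duty 2099.84 = 5245.60
Landed cost = invoice 15924.69 + 5245.60 = 21170.29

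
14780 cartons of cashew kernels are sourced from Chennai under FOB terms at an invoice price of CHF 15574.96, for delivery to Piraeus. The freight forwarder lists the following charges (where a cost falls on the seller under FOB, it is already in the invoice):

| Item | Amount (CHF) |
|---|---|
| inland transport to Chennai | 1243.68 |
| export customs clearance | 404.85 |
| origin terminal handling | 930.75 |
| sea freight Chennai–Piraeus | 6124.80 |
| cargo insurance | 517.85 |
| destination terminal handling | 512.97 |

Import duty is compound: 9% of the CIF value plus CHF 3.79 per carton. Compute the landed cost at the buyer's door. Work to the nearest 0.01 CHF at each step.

FOB: the seller bears costs until goods are on board at the origin port; the buyer bears freight, insurance and all costs thereafter.
Already in the invoice (seller's account under FOB): inland to port, export clearance, origin terminal — exclude.
CIF value = FOB price + freight + insurance = 15574.96 + 6124.80 + 517.85 = 22217.61
Ad valorem component: 22217.61 × 9% = 1999.58
Specific component: 14780 × 3.79 = 56016.20
Import duty = 1999.58 + 56016.20 = 58015.78
Buyer bears: freight 6124.80 + insurance 517.85 + destination terminal 512.97 + duty 58015.78 = 65171.40
Landed cost = invoice 15574.96 + 65171.40 = 80746.36

Total landed cost: CHF 80746.36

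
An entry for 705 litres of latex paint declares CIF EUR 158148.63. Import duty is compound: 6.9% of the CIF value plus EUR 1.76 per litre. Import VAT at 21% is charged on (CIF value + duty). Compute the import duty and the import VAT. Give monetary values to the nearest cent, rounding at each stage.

Import duty: EUR 12153.06; import VAT: EUR 35763.35

Ad valorem component: 158148.63 × 6.9% = 10912.26
Specific component: 705 × 1.76 = 1240.80
Import duty = 10912.26 + 1240.80 = 12153.06
VAT base = CIF + duty = 158148.63 + 12153.06 = 170301.69
Import VAT = 170301.69 × 21% = 35763.35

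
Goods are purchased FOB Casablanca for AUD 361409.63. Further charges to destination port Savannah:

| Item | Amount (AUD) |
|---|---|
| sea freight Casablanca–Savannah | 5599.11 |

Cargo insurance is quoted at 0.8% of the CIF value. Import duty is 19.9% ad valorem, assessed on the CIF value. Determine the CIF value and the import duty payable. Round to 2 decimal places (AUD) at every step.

Let C be the CIF value. C = FOB price + freight + 0.8% × C
C − 0.8% × C = 361409.63 + 5599.11
0.992 × C = 367008.74
C = 367008.74 / 0.992 = 369968.49
Insurance premium = 0.8% × 369968.49 = 2959.75
Import duty = 369968.49 × 19.9% = 73623.73

CIF value: AUD 369968.49; import duty: AUD 73623.73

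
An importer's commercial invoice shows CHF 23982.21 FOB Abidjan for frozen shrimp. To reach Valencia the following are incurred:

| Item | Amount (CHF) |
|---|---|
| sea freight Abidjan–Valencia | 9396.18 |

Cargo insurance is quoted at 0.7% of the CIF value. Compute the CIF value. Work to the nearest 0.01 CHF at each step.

Let C be the CIF value. C = FOB price + freight + 0.7% × C
C − 0.7% × C = 23982.21 + 9396.18
0.993 × C = 33378.39
C = 33378.39 / 0.993 = 33613.69
Insurance premium = 0.7% × 33613.69 = 235.30

CIF value: CHF 33613.69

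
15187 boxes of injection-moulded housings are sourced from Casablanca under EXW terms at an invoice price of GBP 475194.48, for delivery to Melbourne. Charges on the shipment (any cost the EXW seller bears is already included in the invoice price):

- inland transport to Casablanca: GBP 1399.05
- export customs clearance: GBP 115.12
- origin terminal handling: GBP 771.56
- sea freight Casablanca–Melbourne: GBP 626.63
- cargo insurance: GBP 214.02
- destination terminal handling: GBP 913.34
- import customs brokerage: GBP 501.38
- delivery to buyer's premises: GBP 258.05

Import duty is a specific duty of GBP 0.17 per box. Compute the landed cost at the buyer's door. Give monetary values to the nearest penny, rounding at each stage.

Total landed cost: GBP 482575.42

EXW: the seller makes goods available at their premises; the buyer bears all onward costs.
CIF value = EXW price + inland to port + export clearance + origin terminal + freight + insurance = 475194.48 + 1399.05 + 115.12 + 771.56 + 626.63 + 214.02 = 478320.86
Import duty = 15187 × 0.17 = 2581.79
Buyer bears: inland to port 1399.05 + export clearance 115.12 + origin terminal 771.56 + freight 626.63 + insurance 214.02 + destination terminal 913.34 + brokerage 501.38 + delivery 258.05 + duty 2581.79 = 7380.94
Landed cost = invoice 475194.48 + 7380.94 = 482575.42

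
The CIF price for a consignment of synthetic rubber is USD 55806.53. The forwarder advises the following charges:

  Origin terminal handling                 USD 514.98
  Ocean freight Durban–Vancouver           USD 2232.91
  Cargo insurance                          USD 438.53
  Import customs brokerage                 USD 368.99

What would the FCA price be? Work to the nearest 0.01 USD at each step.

FCA price: USD 52620.11

Not relevant to the conversion: brokerage — on the buyer under both terms; not part of either seller's price.
From CIF to FCA, the seller no longer bears: origin terminal, freight, insurance.
FCA price = 55806.53 − 514.98 − 2232.91 − 438.53 = 52620.11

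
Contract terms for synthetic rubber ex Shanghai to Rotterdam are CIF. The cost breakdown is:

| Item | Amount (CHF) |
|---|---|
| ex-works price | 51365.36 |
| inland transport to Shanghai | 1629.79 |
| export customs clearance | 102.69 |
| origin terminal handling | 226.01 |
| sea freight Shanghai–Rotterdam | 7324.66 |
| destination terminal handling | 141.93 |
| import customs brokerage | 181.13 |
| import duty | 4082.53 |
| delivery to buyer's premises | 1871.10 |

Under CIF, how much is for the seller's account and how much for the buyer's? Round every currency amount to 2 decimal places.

CIF: the seller pays costs through ocean freight and marine insurance to the destination port.
Seller's account: goods 51365.36 + inland to port 1629.79 + export clearance 102.69 + origin terminal 226.01 + freight 7324.66 = 60648.51
Buyer's account: destination terminal 141.93 + brokerage 181.13 + duty 4082.53 + delivery 1871.10 = 6276.69

Seller: CHF 60648.51; buyer: CHF 6276.69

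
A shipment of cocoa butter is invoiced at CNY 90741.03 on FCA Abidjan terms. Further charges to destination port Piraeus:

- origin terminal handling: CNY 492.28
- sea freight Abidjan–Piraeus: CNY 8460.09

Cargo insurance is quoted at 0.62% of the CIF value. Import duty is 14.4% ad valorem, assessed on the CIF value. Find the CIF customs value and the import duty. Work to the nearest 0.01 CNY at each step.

Let C be the CIF value. C = FCA price + pre-shipment costs + freight + 0.62% × C
C − 0.62% × C = 90741.03 + 492.28 + 8460.09
0.9938 × C = 99693.40
C = 99693.40 / 0.9938 = 100315.36
Insurance premium = 0.62% × 100315.36 = 621.96
Import duty = 100315.36 × 14.4% = 14445.41

CIF value: CNY 100315.36; import duty: CNY 14445.41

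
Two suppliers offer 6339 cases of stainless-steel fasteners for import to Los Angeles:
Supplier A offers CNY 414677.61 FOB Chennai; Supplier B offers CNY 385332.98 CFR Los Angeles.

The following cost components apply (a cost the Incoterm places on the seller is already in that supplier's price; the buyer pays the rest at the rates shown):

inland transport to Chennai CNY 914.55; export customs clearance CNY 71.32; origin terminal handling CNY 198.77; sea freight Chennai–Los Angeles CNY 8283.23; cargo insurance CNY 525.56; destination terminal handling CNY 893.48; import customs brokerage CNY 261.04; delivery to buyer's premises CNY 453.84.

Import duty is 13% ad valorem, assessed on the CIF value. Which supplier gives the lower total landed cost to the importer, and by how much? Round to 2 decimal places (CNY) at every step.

Supplier B is cheaper by CNY 42519.48

Supplier A (FOB):
CIF value = FOB price + freight + insurance = 414677.61 + 8283.23 + 525.56 = 423486.40
Import duty = 423486.40 × 13% = 55053.23
Buyer bears (A): 8283.23 + 525.56 + 893.48 + 261.04 + 453.84 = 10417.15
Landed cost (A) = invoice 414677.61 + 10417.15 + duty 55053.23 = 480147.99
Supplier B (CFR):
CIF value = CFR price + insurance = 385332.98 + 525.56 = 385858.54
Import duty = 385858.54 × 13% = 50161.61
Buyer bears (B): 525.56 + 893.48 + 261.04 + 453.84 = 2133.92
Landed cost (B) = invoice 385332.98 + 2133.92 + duty 50161.61 = 437628.51
Difference = |480147.99 − 437628.51| = 42519.48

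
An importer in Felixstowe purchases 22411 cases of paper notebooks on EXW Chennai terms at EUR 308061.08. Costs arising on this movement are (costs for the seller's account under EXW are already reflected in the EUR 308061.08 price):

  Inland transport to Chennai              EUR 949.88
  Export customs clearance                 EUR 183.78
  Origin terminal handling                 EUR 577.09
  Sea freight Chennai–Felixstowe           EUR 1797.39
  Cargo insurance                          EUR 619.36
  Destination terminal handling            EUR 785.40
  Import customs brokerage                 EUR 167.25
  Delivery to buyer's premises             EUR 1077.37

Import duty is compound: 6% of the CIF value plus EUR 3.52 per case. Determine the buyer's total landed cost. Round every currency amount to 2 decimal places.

EXW: the seller makes goods available at their premises; the buyer bears all onward costs.
CIF value = EXW price + inland to port + export clearance + origin terminal + freight + insurance = 308061.08 + 949.88 + 183.78 + 577.09 + 1797.39 + 619.36 = 312188.58
Ad valorem component: 312188.58 × 6% = 18731.31
Specific component: 22411 × 3.52 = 78886.72
Import duty = 18731.31 + 78886.72 = 97618.03
Buyer bears: inland to port 949.88 + export clearance 183.78 + origin terminal 577.09 + freight 1797.39 + insurance 619.36 + destination terminal 785.40 + brokerage 167.25 + delivery 1077.37 + duty 97618.03 = 103775.55
Landed cost = invoice 308061.08 + 103775.55 = 411836.63

Total landed cost: EUR 411836.63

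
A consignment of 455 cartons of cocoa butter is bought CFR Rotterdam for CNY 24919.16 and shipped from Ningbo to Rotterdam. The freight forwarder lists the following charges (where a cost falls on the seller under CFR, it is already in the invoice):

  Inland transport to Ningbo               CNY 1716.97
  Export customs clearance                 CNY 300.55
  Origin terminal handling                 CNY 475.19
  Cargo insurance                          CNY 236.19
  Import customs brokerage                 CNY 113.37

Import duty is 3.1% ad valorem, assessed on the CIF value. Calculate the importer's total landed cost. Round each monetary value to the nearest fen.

Total landed cost: CNY 26048.54

CFR: the seller pays costs through ocean freight to the destination port, but not insurance.
Already in the invoice (seller's account under CFR): inland to port, export clearance, origin terminal — exclude.
CIF value = CFR price + insurance = 24919.16 + 236.19 = 25155.35
Import duty = 25155.35 × 3.1% = 779.82
Buyer bears: insurance 236.19 + brokerage 113.37 + duty 779.82 = 1129.38
Landed cost = invoice 24919.16 + 1129.38 = 26048.54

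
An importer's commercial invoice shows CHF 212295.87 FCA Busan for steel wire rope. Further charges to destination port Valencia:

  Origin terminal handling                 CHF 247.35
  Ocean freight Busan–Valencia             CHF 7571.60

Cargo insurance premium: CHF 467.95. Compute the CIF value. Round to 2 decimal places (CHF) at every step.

CIF = FCA price + pre-shipment costs + freight + insurance
CIF = 212295.87 + 247.35 + 7571.60 + 467.95 = 220582.77

CIF value: CHF 220582.77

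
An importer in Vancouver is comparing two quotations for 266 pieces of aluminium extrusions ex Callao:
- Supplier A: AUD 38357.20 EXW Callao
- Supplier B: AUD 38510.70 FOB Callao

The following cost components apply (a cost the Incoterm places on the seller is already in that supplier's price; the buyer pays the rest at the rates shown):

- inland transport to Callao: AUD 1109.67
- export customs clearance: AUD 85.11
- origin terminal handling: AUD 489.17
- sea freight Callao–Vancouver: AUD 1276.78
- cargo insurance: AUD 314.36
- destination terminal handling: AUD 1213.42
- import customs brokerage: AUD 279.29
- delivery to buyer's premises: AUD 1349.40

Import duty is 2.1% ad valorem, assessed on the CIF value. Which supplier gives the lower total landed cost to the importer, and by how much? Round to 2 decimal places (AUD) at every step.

Supplier A (EXW):
CIF value = EXW price + inland to port + export clearance + origin terminal + freight + insurance = 38357.20 + 1109.67 + 85.11 + 489.17 + 1276.78 + 314.36 = 41632.29
Import duty = 41632.29 × 2.1% = 874.28
Buyer bears (A): 1109.67 + 85.11 + 489.17 + 1276.78 + 314.36 + 1213.42 + 279.29 + 1349.40 = 6117.20
Landed cost (A) = invoice 38357.20 + 6117.20 + duty 874.28 = 45348.68
Supplier B (FOB):
CIF value = FOB price + freight + insurance = 38510.70 + 1276.78 + 314.36 = 40101.84
Import duty = 40101.84 × 2.1% = 842.14
Buyer bears (B): 1276.78 + 314.36 + 1213.42 + 279.29 + 1349.40 = 4433.25
Landed cost (B) = invoice 38510.70 + 4433.25 + duty 842.14 = 43786.09
Difference = |45348.68 − 43786.09| = 1562.59

Supplier B is cheaper by AUD 1562.59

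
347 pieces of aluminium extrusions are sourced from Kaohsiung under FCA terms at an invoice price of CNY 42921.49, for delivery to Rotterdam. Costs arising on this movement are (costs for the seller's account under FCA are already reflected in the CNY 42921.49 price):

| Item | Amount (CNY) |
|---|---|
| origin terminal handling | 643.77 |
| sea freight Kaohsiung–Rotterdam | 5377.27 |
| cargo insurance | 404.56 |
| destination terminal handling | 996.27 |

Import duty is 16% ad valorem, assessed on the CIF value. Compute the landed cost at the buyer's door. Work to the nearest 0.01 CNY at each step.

FCA: the seller delivers export-cleared goods to the carrier; the buyer bears costs from that point.
CIF value = FCA price + origin terminal + freight + insurance = 42921.49 + 643.77 + 5377.27 + 404.56 = 49347.09
Import duty = 49347.09 × 16% = 7895.53
Buyer bears: origin terminal 643.77 + freight 5377.27 + insurance 404.56 + destination terminal 996.27 + duty 7895.53 = 15317.40
Landed cost = invoice 42921.49 + 15317.40 = 58238.89

Total landed cost: CNY 58238.89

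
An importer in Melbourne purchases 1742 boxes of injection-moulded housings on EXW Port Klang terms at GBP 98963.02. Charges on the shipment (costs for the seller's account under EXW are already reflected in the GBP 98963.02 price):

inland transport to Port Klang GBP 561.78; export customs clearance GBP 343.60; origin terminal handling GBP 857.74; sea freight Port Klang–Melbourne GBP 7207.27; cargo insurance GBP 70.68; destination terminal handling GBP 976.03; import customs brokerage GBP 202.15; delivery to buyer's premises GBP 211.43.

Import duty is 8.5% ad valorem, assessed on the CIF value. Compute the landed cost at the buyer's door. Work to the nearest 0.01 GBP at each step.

Total landed cost: GBP 118574.05

EXW: the seller makes goods available at their premises; the buyer bears all onward costs.
CIF value = EXW price + inland to port + export clearance + origin terminal + freight + insurance = 98963.02 + 561.78 + 343.60 + 857.74 + 7207.27 + 70.68 = 108004.09
Import duty = 108004.09 × 8.5% = 9180.35
Buyer bears: inland to port 561.78 + export clearance 343.60 + origin terminal 857.74 + freight 7207.27 + insurance 70.68 + destination terminal 976.03 + brokerage 202.15 + delivery 211.43 + duty 9180.35 = 19611.03
Landed cost = invoice 98963.02 + 19611.03 = 118574.05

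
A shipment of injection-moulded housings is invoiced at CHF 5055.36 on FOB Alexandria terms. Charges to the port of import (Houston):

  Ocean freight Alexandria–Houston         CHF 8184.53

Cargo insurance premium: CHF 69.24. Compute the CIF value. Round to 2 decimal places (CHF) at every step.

CIF = FOB price + freight + insurance
CIF = 5055.36 + 8184.53 + 69.24 = 13309.13

CIF value: CHF 13309.13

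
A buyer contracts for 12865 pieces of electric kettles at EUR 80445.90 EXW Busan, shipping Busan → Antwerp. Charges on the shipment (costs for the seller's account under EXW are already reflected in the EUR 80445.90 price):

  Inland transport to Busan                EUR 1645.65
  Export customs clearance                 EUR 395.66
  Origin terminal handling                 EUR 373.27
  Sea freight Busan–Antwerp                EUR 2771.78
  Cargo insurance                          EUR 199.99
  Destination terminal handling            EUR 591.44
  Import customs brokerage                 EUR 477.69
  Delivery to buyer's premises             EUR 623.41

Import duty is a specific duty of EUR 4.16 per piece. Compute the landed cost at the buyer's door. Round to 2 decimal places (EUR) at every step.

EXW: the seller makes goods available at their premises; the buyer bears all onward costs.
CIF value = EXW price + inland to port + export clearance + origin terminal + freight + insurance = 80445.90 + 1645.65 + 395.66 + 373.27 + 2771.78 + 199.99 = 85832.25
Import duty = 12865 × 4.16 = 53518.40
Buyer bears: inland to port 1645.65 + export clearance 395.66 + origin terminal 373.27 + freight 2771.78 + insurance 199.99 + destination terminal 591.44 + brokerage 477.69 + delivery 623.41 + duty 53518.40 = 60597.29
Landed cost = invoice 80445.90 + 60597.29 = 141043.19

Total landed cost: EUR 141043.19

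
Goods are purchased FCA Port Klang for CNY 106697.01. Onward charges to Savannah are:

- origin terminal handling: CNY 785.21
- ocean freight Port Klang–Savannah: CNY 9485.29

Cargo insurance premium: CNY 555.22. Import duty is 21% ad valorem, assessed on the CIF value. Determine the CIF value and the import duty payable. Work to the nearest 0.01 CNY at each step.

CIF value: CNY 117522.73; import duty: CNY 24679.77

CIF = FCA price + pre-shipment costs + freight + insurance
CIF = 106697.01 + 785.21 + 9485.29 + 555.22 = 117522.73
Import duty = 117522.73 × 21% = 24679.77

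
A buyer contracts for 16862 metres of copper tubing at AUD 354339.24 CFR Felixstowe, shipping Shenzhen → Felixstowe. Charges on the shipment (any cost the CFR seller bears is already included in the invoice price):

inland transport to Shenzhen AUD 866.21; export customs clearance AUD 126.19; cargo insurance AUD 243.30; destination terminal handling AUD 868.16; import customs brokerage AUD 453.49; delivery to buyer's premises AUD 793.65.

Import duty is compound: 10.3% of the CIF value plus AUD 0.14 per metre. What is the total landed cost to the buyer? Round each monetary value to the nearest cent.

CFR: the seller pays costs through ocean freight to the destination port, but not insurance.
Already in the invoice (seller's account under CFR): inland to port, export clearance — exclude.
CIF value = CFR price + insurance = 354339.24 + 243.30 = 354582.54
Ad valorem component: 354582.54 × 10.3% = 36522.00
Specific component: 16862 × 0.14 = 2360.68
Import duty = 36522.00 + 2360.68 = 38882.68
Buyer bears: insurance 243.30 + destination terminal 868.16 + brokerage 453.49 + delivery 793.65 + duty 38882.68 = 41241.28
Landed cost = invoice 354339.24 + 41241.28 = 395580.52

Total landed cost: AUD 395580.52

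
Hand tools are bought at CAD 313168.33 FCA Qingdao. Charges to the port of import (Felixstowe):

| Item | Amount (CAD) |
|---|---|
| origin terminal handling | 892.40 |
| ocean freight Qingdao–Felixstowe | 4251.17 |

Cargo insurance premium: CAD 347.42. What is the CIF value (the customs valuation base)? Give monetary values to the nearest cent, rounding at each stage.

CIF value: CAD 318659.32

CIF = FCA price + pre-shipment costs + freight + insurance
CIF = 313168.33 + 892.40 + 4251.17 + 347.42 = 318659.32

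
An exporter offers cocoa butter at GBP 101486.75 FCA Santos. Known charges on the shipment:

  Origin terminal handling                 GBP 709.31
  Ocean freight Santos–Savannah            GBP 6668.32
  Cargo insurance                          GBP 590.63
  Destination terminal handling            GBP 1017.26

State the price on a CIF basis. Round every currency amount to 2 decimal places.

CIF price: GBP 109455.01

Not relevant to the conversion: destination terminal — on the buyer under both terms; not part of either seller's price.
From FCA to CIF, the seller additionally bears: origin terminal, freight, insurance.
CIF price = 101486.75 + 709.31 + 6668.32 + 590.63 = 109455.01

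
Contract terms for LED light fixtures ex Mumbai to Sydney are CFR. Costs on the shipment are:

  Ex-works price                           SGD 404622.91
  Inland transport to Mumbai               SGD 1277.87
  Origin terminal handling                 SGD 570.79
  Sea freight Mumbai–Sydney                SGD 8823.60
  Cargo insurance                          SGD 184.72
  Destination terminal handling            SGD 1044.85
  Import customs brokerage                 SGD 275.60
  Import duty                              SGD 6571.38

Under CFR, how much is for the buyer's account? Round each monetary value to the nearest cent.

CFR: the seller pays costs through ocean freight to the destination port, but not insurance.
Seller's account: goods 404622.91 + inland to port 1277.87 + origin terminal 570.79 + freight 8823.60 = 415295.17
Buyer's account: insurance 184.72 + destination terminal 1044.85 + brokerage 275.60 + duty 6571.38 = 8076.55

Buyer's account: SGD 8076.55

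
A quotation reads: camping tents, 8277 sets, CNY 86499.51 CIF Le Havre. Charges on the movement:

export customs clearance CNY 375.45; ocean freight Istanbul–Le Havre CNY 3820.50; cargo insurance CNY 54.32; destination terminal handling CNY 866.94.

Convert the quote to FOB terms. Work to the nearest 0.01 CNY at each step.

FOB price: CNY 82624.69

Not relevant to the conversion: export clearance — on the seller under both CIF and FOB; already in the CIF price and stays in the FOB price. destination terminal — on the buyer under both terms; not part of either seller's price.
From CIF to FOB, the seller no longer bears: freight, insurance.
FOB price = 86499.51 − 3820.50 − 54.32 = 82624.69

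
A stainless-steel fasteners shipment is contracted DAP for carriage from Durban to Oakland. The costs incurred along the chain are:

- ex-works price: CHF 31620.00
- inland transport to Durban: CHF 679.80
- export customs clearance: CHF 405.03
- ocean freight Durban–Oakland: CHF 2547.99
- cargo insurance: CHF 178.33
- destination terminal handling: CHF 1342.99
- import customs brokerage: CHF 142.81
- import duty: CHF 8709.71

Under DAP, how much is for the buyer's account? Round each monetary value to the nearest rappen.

DAP: the seller bears all costs to the named destination except import duty and clearance.
Seller's account: goods 31620.00 + inland to port 679.80 + export clearance 405.03 + freight 2547.99 + insurance 178.33 + destination terminal 1342.99 = 36774.14
Buyer's account: brokerage 142.81 + duty 8709.71 = 8852.52

Buyer's account: CHF 8852.52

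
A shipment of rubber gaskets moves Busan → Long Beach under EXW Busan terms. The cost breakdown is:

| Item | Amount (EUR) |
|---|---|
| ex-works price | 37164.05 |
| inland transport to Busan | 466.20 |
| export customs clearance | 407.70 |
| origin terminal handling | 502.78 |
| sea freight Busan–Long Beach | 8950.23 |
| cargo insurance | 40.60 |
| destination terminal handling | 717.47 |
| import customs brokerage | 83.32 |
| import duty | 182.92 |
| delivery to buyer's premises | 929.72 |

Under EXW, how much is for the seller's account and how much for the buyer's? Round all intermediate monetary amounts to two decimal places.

EXW: the seller makes goods available at their premises; the buyer bears all onward costs.
Seller's account: goods 37164.05 = 37164.05
Buyer's account: inland to port 466.20 + export clearance 407.70 + origin terminal 502.78 + freight 8950.23 + insurance 40.60 + destination terminal 717.47 + brokerage 83.32 + duty 182.92 + delivery 929.72 = 12280.94

Seller: EUR 37164.05; buyer: EUR 12280.94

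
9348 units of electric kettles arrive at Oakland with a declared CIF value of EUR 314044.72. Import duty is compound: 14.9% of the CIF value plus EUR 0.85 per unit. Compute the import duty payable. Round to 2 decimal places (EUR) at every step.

Import duty: EUR 54738.46

Ad valorem component: 314044.72 × 14.9% = 46792.66
Specific component: 9348 × 0.85 = 7945.80
Import duty = 46792.66 + 7945.80 = 54738.46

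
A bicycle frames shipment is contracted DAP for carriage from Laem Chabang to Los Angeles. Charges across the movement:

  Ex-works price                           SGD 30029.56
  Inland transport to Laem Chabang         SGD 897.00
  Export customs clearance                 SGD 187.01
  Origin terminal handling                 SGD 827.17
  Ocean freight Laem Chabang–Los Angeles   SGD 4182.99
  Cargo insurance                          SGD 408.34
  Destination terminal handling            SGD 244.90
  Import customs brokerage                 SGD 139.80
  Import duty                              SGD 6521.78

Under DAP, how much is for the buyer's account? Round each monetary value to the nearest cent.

DAP: the seller bears all costs to the named destination except import duty and clearance.
Seller's account: goods 30029.56 + inland to port 897.00 + export clearance 187.01 + origin terminal 827.17 + freight 4182.99 + insurance 408.34 + destination terminal 244.90 = 36776.97
Buyer's account: brokerage 139.80 + duty 6521.78 = 6661.58

Buyer's account: SGD 6661.58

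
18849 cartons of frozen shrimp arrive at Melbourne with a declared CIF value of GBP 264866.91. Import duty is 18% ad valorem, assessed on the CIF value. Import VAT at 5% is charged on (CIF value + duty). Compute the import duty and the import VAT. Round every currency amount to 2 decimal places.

Import duty = 264866.91 × 18% = 47676.04
VAT base = CIF + duty = 264866.91 + 47676.04 = 312542.95
Import VAT = 312542.95 × 5% = 15627.15

Import duty: GBP 47676.04; import VAT: GBP 15627.15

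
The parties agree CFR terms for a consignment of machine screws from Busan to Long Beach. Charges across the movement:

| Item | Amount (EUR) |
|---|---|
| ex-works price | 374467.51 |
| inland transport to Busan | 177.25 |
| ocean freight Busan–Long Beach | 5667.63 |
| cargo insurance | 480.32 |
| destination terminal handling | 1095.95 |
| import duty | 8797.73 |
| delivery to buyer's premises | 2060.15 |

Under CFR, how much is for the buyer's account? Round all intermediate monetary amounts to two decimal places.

CFR: the seller pays costs through ocean freight to the destination port, but not insurance.
Seller's account: goods 374467.51 + inland to port 177.25 + freight 5667.63 = 380312.39
Buyer's account: insurance 480.32 + destination terminal 1095.95 + duty 8797.73 + delivery 2060.15 = 12434.15

Buyer's account: EUR 12434.15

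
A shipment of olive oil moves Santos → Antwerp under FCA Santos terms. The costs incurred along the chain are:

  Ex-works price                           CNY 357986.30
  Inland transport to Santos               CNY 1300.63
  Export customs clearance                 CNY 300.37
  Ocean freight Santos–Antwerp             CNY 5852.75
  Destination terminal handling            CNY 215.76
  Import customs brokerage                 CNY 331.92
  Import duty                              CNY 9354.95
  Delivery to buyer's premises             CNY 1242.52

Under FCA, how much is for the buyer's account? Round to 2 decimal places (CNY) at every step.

FCA: the seller delivers export-cleared goods to the carrier; the buyer bears costs from that point.
Seller's account: goods 357986.30 + inland to port 1300.63 + export clearance 300.37 = 359587.30
Buyer's account: freight 5852.75 + destination terminal 215.76 + brokerage 331.92 + duty 9354.95 + delivery 1242.52 = 16997.90

Buyer's account: CNY 16997.90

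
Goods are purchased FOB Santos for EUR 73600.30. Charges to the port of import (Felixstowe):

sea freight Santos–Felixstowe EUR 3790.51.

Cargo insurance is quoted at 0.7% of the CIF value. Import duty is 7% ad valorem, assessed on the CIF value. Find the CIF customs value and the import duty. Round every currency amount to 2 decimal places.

Let C be the CIF value. C = FOB price + freight + 0.7% × C
C − 0.7% × C = 73600.30 + 3790.51
0.993 × C = 77390.81
C = 77390.81 / 0.993 = 77936.36
Insurance premium = 0.7% × 77936.36 = 545.55
Import duty = 77936.36 × 7% = 5455.55

CIF value: EUR 77936.36; import duty: EUR 5455.55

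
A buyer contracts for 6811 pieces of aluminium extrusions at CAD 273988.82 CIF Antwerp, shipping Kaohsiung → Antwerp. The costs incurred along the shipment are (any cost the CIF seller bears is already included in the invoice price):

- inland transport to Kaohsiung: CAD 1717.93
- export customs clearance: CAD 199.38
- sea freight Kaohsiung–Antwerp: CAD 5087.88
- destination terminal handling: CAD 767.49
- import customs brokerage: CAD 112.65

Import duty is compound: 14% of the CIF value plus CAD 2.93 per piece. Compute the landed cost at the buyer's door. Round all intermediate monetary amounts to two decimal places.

CIF: the seller pays costs through ocean freight and marine insurance to the destination port.
Already in the invoice (seller's account under CIF): inland to port, export clearance, freight — exclude.
The CIF price already equals the CIF value: 273988.82
Ad valorem component: 273988.82 × 14% = 38358.43
Specific component: 6811 × 2.93 = 19956.23
Import duty = 38358.43 + 19956.23 = 58314.66
Buyer bears: destination terminal 767.49 + brokerage 112.65 + duty 58314.66 = 59194.80
Landed cost = invoice 273988.82 + 59194.80 = 333183.62

Total landed cost: CAD 333183.62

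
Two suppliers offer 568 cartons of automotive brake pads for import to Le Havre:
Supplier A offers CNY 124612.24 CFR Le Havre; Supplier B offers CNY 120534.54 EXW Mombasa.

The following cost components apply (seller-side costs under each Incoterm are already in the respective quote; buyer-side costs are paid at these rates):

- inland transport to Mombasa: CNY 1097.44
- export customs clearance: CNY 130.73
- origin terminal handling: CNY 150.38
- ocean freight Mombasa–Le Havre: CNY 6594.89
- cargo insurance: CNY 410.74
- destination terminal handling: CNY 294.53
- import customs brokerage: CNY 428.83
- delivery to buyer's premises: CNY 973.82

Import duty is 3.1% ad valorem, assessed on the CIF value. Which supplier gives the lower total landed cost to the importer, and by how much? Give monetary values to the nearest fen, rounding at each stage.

Supplier A is cheaper by CNY 4016.51

Supplier A (CFR):
CIF value = CFR price + insurance = 124612.24 + 410.74 = 125022.98
Import duty = 125022.98 × 3.1% = 3875.71
Buyer bears (A): 410.74 + 294.53 + 428.83 + 973.82 = 2107.92
Landed cost (A) = invoice 124612.24 + 2107.92 + duty 3875.71 = 130595.87
Supplier B (EXW):
CIF value = EXW price + inland to port + export clearance + origin terminal + freight + insurance = 120534.54 + 1097.44 + 130.73 + 150.38 + 6594.89 + 410.74 = 128918.72
Import duty = 128918.72 × 3.1% = 3996.48
Buyer bears (B): 1097.44 + 130.73 + 150.38 + 6594.89 + 410.74 + 294.53 + 428.83 + 973.82 = 10081.36
Landed cost (B) = invoice 120534.54 + 10081.36 + duty 3996.48 = 134612.38
Difference = |130595.87 − 134612.38| = 4016.51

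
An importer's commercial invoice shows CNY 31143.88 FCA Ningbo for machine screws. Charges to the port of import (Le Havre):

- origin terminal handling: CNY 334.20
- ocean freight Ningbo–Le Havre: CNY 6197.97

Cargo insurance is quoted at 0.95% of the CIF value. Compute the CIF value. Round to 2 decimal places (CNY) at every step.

Let C be the CIF value. C = FCA price + pre-shipment costs + freight + 0.95% × C
C − 0.95% × C = 31143.88 + 334.20 + 6197.97
0.9905 × C = 37676.05
C = 37676.05 / 0.9905 = 38037.41
Insurance premium = 0.95% × 38037.41 = 361.36

CIF value: CNY 38037.41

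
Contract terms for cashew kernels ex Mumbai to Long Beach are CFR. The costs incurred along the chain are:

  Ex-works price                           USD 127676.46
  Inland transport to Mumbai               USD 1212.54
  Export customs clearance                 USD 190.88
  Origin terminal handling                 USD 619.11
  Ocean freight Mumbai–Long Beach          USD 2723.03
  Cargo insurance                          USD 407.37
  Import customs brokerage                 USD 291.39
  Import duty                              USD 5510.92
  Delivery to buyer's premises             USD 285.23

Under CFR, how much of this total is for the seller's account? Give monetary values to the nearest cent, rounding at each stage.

CFR: the seller pays costs through ocean freight to the destination port, but not insurance.
Seller's account: goods 127676.46 + inland to port 1212.54 + export clearance 190.88 + origin terminal 619.11 + freight 2723.03 = 132422.02
Buyer's account: insurance 407.37 + brokerage 291.39 + duty 5510.92 + delivery 285.23 = 6494.91

Seller's account: USD 132422.02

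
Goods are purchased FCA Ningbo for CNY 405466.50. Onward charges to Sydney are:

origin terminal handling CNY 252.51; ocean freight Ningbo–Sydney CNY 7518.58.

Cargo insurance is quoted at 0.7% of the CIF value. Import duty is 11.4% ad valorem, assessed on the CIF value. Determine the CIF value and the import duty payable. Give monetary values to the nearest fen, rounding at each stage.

CIF value: CNY 416150.64; import duty: CNY 47441.17

Let C be the CIF value. C = FCA price + pre-shipment costs + freight + 0.7% × C
C − 0.7% × C = 405466.50 + 252.51 + 7518.58
0.993 × C = 413237.59
C = 413237.59 / 0.993 = 416150.64
Insurance premium = 0.7% × 416150.64 = 2913.05
Import duty = 416150.64 × 11.4% = 47441.17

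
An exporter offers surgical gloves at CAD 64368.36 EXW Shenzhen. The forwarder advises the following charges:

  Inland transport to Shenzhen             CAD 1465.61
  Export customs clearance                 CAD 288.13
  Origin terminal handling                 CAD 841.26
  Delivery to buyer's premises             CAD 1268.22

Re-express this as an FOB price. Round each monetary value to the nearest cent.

FOB price: CAD 66963.36

Not relevant to the conversion: delivery — on the buyer under both terms; not part of either seller's price.
From EXW to FOB, the seller additionally bears: inland to port, export clearance, origin terminal.
FOB price = 64368.36 + 1465.61 + 288.13 + 841.26 = 66963.36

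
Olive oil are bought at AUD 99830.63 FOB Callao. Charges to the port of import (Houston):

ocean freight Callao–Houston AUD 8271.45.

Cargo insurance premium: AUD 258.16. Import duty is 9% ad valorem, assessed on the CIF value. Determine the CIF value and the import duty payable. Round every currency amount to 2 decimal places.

CIF = FOB price + freight + insurance
CIF = 99830.63 + 8271.45 + 258.16 = 108360.24
Import duty = 108360.24 × 9% = 9752.42

CIF value: AUD 108360.24; import duty: AUD 9752.42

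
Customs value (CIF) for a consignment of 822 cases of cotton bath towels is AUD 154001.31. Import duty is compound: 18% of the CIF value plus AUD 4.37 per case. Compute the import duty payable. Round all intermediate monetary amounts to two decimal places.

Ad valorem component: 154001.31 × 18% = 27720.24
Specific component: 822 × 4.37 = 3592.14
Import duty = 27720.24 + 3592.14 = 31312.38

Import duty: AUD 31312.38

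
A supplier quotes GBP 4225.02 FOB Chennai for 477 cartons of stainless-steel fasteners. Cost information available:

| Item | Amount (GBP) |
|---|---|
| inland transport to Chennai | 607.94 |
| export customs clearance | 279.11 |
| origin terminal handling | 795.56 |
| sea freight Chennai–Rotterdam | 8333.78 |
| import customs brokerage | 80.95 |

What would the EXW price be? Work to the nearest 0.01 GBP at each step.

Not relevant to the conversion: freight, brokerage — on the buyer under both terms; not part of either seller's price.
From FOB to EXW, the seller no longer bears: inland to port, export clearance, origin terminal.
EXW price = 4225.02 − 607.94 − 279.11 − 795.56 = 2542.41

EXW price: GBP 2542.41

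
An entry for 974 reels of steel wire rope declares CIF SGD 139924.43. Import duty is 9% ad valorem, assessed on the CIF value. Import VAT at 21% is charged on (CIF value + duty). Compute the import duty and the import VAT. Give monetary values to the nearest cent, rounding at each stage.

Import duty = 139924.43 × 9% = 12593.20
VAT base = CIF + duty = 139924.43 + 12593.20 = 152517.63
Import VAT = 152517.63 × 21% = 32028.70

Import duty: SGD 12593.20; import VAT: SGD 32028.70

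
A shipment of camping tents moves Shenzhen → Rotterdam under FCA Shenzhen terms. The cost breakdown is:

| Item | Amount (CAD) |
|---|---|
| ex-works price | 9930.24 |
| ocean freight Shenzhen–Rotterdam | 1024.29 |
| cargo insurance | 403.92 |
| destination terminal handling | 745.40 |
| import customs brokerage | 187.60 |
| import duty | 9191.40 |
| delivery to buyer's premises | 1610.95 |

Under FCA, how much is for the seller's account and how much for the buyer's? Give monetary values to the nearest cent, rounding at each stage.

FCA: the seller delivers export-cleared goods to the carrier; the buyer bears costs from that point.
Seller's account: goods 9930.24 = 9930.24
Buyer's account: freight 1024.29 + insurance 403.92 + destination terminal 745.40 + brokerage 187.60 + duty 9191.40 + delivery 1610.95 = 13163.56

Seller: CAD 9930.24; buyer: CAD 13163.56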